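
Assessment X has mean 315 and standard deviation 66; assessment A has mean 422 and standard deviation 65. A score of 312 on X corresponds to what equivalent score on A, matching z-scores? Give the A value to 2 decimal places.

z = (312 − 315)/66 ≈ -0.0455.
A = 422 + z·65 = 422 + (312 − 315)·65/66 ≈ 419.05.

A = 419.05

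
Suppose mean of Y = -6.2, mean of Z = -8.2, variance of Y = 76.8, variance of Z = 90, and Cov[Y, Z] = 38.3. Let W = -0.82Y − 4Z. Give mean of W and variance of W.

mean of W = (-0.82)·mean of Y + (-4)·mean of Z = (-0.82)·(-6.2) + (-4)·(-8.2) = 37.884.
variance of W = a²·variance of Y + b²·variance of Z + 2ab·Cov[Y, Z] with a = -0.82, b = -4.
= (-0.82)²·76.8 + (-4)²·90 + 2·(-0.82)·(-4)·38.3
= 51.64032 + 1440 + 251.248 = 1742.88832.

mean of W = 37.884, variance of W = 1742.88832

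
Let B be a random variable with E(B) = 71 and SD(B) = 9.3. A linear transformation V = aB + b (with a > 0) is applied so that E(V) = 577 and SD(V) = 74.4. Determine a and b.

a = 8, b = 9

SD(V) = a·SD(B) (a > 0), so a = 74.4/9.3 = 8.
E(V) = a·E(B) + b, so b = 577 − 8·71 = 9.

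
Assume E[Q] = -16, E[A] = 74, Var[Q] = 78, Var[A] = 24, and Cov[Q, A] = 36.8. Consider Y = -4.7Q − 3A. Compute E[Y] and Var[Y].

E[Y] = (-4.7)·E[Q] + (-3)·E[A] = (-4.7)·(-16) + (-3)·74 = -146.8.
Var[Y] = a²·Var[Q] + b²·Var[A] + 2ab·Cov[Q, A] with a = -4.7, b = -3.
= (-4.7)²·78 + (-3)²·24 + 2·(-4.7)·(-3)·36.8
= 1723.02 + 216 + 1037.76 = 2976.78.

E[Y] = -146.8, Var[Y] = 2976.78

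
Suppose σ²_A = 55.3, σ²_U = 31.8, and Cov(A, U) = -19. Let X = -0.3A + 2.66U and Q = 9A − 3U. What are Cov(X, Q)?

Cov(X, Q) = -875.034

By bilinearity, Cov(X, Q) = ac·σ²_A + bd·σ²_U + (ad+bc)·Cov(A, U), with a=-0.3, b=2.66, c=9, d=-3.
ac·σ²_A = (-0.3)·9·55.3 = -149.31
bd·σ²_U = 2.66·(-3)·31.8 = -253.764
(ad+bc)·Cov(A, U) = (24.84)·(-19) = -471.96
Cov(X, Q) = -149.31 + (-253.764) + (-471.96) = -875.034.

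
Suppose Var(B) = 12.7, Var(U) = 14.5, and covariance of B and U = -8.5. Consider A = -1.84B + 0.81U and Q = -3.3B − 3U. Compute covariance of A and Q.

covariance of A and Q = 17.6799

By bilinearity, covariance of A and Q = ac·Var(B) + bd·Var(U) + (ad+bc)·covariance of B and U, with a=-1.84, b=0.81, c=-3.3, d=-3.
ac·Var(B) = (-1.84)·(-3.3)·12.7 = 77.1144
bd·Var(U) = 0.81·(-3)·14.5 = -35.235
(ad+bc)·covariance of B and U = (2.847)·(-8.5) = -24.1995
covariance of A and Q = 77.1144 + (-35.235) + (-24.1995) = 17.6799.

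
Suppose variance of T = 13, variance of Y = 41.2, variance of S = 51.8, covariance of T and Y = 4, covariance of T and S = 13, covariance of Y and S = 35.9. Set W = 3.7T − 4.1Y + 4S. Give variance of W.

variance of W = 785.262

variance of W = a²·variance of T + b²·variance of Y + c²·variance of S + 2ab·covariance of T and Y + 2ac·covariance of T and S + 2bc·covariance of Y and S, with a = 3.7, b = -4.1, c = 4.
= 177.97 + 692.572 + 828.8 + (-121.36) + 384.8 + (-1177.52)
= 785.262.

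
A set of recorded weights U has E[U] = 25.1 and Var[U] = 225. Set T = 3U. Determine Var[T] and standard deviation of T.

T = 3U is linear with a = 3, b = 0.
Var[T] = a²·Var[U] = 3²·225 = 2025.
standard deviation of U = √225 = 15.
standard deviation of T = |a|·standard deviation of U = |3|·15 = 45.

Var[T] = 2025, standard deviation of T = 45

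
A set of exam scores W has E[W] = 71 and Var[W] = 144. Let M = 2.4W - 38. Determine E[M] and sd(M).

E[M] = 132.4, sd(M) = 28.8

M = 2.4W - 38 is linear with a = 2.4, b = -38.
E[M] = a·E[W] + b = 2.4·71 + (-38) = 132.4.
sd(W) = √144 = 12.
sd(M) = |a|·sd(W) = |2.4|·12 = 28.8.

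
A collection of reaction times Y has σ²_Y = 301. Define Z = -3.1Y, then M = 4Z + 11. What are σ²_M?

σ²_M = 46281.76

σ²_Z = (-3.1)²·301 = 2892.61.
σ²_M = 4²·2892.61 = 46281.76.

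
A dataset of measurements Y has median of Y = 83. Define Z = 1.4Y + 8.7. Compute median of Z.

median of Z = 124.9

A linear map preserves order up to sign, so median of Z = a·median of Y + b = 1.4·83 + 8.7 = 124.9.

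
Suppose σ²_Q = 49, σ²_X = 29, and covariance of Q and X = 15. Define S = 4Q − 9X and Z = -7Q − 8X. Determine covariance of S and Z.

covariance of S and Z = 1181

By bilinearity, covariance of S and Z = ac·σ²_Q + bd·σ²_X + (ad+bc)·covariance of Q and X, with a=4, b=-9, c=-7, d=-8.
ac·σ²_Q = 4·(-7)·49 = -1372
bd·σ²_X = (-9)·(-8)·29 = 2088
(ad+bc)·covariance of Q and X = (31)·15 = 465
covariance of S and Z = -1372 + 2088 + 465 = 1181.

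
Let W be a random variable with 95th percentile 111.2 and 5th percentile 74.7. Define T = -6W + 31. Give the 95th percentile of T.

95th percentile of T = -417.2

Since a = -6 < 0 the transformation is decreasing, reversing order: the 95th percentile of T corresponds to the 5th percentile of W.
So P_{95}(T) = a·P_{5}(W) + b = (-6)·74.7 + 31 = -417.2.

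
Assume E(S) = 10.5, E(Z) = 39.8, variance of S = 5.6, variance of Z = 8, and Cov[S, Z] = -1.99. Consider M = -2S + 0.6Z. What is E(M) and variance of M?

E(M) = 2.88, variance of M = 30.056

E(M) = (-2)·E(S) + 0.6·E(Z) = (-2)·10.5 + 0.6·39.8 = 2.88.
variance of M = a²·variance of S + b²·variance of Z + 2ab·Cov[S, Z] with a = -2, b = 0.6.
= (-2)²·5.6 + 0.6²·8 + 2·(-2)·0.6·(-1.99)
= 22.4 + 2.88 + 4.776 = 30.056.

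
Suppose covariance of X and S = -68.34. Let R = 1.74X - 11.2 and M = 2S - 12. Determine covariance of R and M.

covariance of R and M = a·c·covariance of X and S = 1.74·2·(-68.34) = -237.8232. Additive constants drop out.

covariance of R and M = -237.8232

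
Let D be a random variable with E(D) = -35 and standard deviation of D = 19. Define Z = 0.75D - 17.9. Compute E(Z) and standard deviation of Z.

E(Z) = -44.15, standard deviation of Z = 14.25

Z = 0.75D - 17.9 is linear with a = 0.75, b = -17.9.
E(Z) = a·E(D) + b = 0.75·(-35) + (-17.9) = -44.15.
standard deviation of Z = |a|·standard deviation of D = |0.75|·19 = 14.25.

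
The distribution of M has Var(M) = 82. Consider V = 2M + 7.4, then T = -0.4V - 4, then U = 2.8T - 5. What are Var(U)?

Var(V) = 2²·82 = 328.
Var(T) = (-0.4)²·328 = 52.48.
Var(U) = 2.8²·52.48 = 411.4432.

Var(U) = 411.4432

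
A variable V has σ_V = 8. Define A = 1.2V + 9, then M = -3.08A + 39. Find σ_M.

σ_A = |1.2|·8 = 9.6.
σ_M = |-3.08|·9.6 = 29.568.

σ_M = 29.568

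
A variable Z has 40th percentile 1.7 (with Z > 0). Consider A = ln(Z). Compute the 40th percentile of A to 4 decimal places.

40th percentile of A = 0.5306

ln(Z) is increasing, so P_{40}(A) = g(P_{40}(Z)) ≈ 0.5306.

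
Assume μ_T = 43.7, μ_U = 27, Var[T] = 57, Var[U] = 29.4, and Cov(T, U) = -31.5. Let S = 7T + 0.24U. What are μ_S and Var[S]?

μ_S = 312.38, Var[S] = 2688.85344

μ_S = 7·μ_T + 0.24·μ_U = 7·43.7 + 0.24·27 = 312.38.
Var[S] = a²·Var[T] + b²·Var[U] + 2ab·Cov(T, U) with a = 7, b = 0.24.
= 7²·57 + 0.24²·29.4 + 2·7·0.24·(-31.5)
= 2793 + 1.69344 + (-105.84) = 2688.85344.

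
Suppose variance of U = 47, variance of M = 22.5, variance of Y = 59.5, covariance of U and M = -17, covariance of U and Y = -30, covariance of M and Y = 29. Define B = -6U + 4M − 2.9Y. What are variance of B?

variance of B = 1651.595

variance of B = a²·variance of U + b²·variance of M + c²·variance of Y + 2ab·covariance of U and M + 2ac·covariance of U and Y + 2bc·covariance of M and Y, with a = -6, b = 4, c = -2.9.
= 1692 + 360 + 500.395 + 816 + (-1044) + (-672.8)
= 1651.595.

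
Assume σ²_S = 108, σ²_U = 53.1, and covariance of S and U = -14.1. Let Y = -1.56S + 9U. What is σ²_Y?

σ²_Y = a²·σ²_S + b²·σ²_U + 2ab·covariance of S and U with a = -1.56, b = 9.
= (-1.56)²·108 + 9²·53.1 + 2·(-1.56)·9·(-14.1)
= 262.8288 + 4301.1 + 395.928 = 4959.8568.

σ²_Y = 4959.8568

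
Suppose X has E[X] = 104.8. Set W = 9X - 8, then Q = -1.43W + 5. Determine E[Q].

E[W] = 9·104.8 + (-8) = 935.2.
E[Q] = (-1.43)·935.2 + 5 = -1332.336.

E[Q] = -1332.336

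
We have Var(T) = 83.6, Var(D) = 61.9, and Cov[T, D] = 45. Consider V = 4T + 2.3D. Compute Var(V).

Var(V) = a²·Var(T) + b²·Var(D) + 2ab·Cov[T, D] with a = 4, b = 2.3.
= 4²·83.6 + 2.3²·61.9 + 2·4·2.3·45
= 1337.6 + 327.451 + 828 = 2493.051.

Var(V) = 2493.051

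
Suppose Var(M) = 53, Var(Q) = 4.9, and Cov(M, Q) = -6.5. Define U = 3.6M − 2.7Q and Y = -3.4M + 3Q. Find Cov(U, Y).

Cov(U, Y) = -818.28

By bilinearity, Cov(U, Y) = ac·Var(M) + bd·Var(Q) + (ad+bc)·Cov(M, Q), with a=3.6, b=-2.7, c=-3.4, d=3.
ac·Var(M) = 3.6·(-3.4)·53 = -648.72
bd·Var(Q) = (-2.7)·3·4.9 = -39.69
(ad+bc)·Cov(M, Q) = (19.98)·(-6.5) = -129.87
Cov(U, Y) = -648.72 + (-39.69) + (-129.87) = -818.28.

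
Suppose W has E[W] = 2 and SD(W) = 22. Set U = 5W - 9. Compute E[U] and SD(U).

E[U] = 1, SD(U) = 110

U = 5W - 9 is linear with a = 5, b = -9.
E[U] = a·E[W] + b = 5·2 + (-9) = 1.
SD(U) = |a|·SD(W) = |5|·22 = 110.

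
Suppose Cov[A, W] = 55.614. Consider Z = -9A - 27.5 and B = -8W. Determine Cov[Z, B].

Cov[Z, B] = a·c·Cov[A, W] = (-9)·(-8)·55.614 = 4004.208. Additive constants drop out.

Cov[Z, B] = 4004.208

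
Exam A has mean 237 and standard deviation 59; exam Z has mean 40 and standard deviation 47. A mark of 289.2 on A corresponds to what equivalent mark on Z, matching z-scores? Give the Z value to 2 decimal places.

z = (289.2 − 237)/59 ≈ 0.8847.
Z = 40 + z·47 = 40 + (289.2 − 237)·47/59 ≈ 81.58.

Z = 81.58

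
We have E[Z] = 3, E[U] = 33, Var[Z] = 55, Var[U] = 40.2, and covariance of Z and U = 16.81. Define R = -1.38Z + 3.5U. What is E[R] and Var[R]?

E[R] = 111.36, Var[R] = 434.8074

E[R] = (-1.38)·E[Z] + 3.5·E[U] = (-1.38)·3 + 3.5·33 = 111.36.
Var[R] = a²·Var[Z] + b²·Var[U] + 2ab·covariance of Z and U with a = -1.38, b = 3.5.
= (-1.38)²·55 + 3.5²·40.2 + 2·(-1.38)·3.5·16.81
= 104.742 + 492.45 + (-162.3846) = 434.8074.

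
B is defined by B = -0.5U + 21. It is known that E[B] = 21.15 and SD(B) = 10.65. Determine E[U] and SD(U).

From B = -0.5U + 21: E[B] = a·E[U] + b, so E[U] = (E[B] − b)/a = (21.15 − 21)/(-0.5) = -0.3.
SD(B) = |a|·SD(U), so SD(U) = 10.65/|-0.5| = 21.3.

E[U] = -0.3, SD(U) = 21.3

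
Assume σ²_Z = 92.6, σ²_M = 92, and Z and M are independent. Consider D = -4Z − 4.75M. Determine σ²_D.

σ²_D = 3557.35

σ²_D = a²·σ²_Z + b²·σ²_M + 2ab·Cov(Z, M) with a = -4, b = -4.75.
Independence gives Cov(Z, M) = 0.
= (-4)²·92.6 + (-4.75)²·92 + 2·(-4)·(-4.75)·0
= 1481.6 + 2075.75 + 0 = 3557.35.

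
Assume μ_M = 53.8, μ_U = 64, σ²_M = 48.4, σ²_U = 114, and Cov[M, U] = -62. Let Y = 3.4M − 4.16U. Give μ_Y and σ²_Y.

μ_Y = -83.32, σ²_Y = 4286.1984

μ_Y = 3.4·μ_M + (-4.16)·μ_U = 3.4·53.8 + (-4.16)·64 = -83.32.
σ²_Y = a²·σ²_M + b²·σ²_U + 2ab·Cov[M, U] with a = 3.4, b = -4.16.
= 3.4²·48.4 + (-4.16)²·114 + 2·3.4·(-4.16)·(-62)
= 559.504 + 1972.8384 + 1753.856 = 4286.1984.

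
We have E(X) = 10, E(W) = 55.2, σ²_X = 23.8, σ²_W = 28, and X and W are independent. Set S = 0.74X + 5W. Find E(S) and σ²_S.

E(S) = 283.4, σ²_S = 713.03288

E(S) = 0.74·E(X) + 5·E(W) = 0.74·10 + 5·55.2 = 283.4.
σ²_S = a²·σ²_X + b²·σ²_W + 2ab·covariance of X and W with a = 0.74, b = 5.
Independence gives covariance of X and W = 0.
= 0.74²·23.8 + 5²·28 + 2·0.74·5·0
= 13.03288 + 700 + 0 = 713.03288.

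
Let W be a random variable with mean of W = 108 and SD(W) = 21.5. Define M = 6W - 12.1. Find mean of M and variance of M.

M = 6W - 12.1 is linear with a = 6, b = -12.1.
mean of M = a·mean of W + b = 6·108 + (-12.1) = 635.9.
variance of W = 21.5² = 462.25.
variance of M = a²·variance of W = 6²·462.25 = 16641 (the additive constant -12.1 does not affect variance).

mean of M = 635.9, variance of M = 16641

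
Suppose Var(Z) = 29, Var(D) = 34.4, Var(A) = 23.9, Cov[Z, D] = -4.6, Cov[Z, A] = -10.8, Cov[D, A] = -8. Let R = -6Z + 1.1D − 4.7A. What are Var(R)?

Var(R) = 1147.895

Var(R) = a²·Var(Z) + b²·Var(D) + c²·Var(A) + 2ab·Cov[Z, D] + 2ac·Cov[Z, A] + 2bc·Cov[D, A], with a = -6, b = 1.1, c = -4.7.
= 1044 + 41.624 + 527.951 + 60.72 + (-609.12) + 82.72
= 1147.895.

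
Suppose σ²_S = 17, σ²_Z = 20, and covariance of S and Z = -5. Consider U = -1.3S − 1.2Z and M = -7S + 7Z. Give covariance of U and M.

By bilinearity, covariance of U and M = ac·σ²_S + bd·σ²_Z + (ad+bc)·covariance of S and Z, with a=-1.3, b=-1.2, c=-7, d=7.
ac·σ²_S = (-1.3)·(-7)·17 = 154.7
bd·σ²_Z = (-1.2)·7·20 = -168
(ad+bc)·covariance of S and Z = (-0.7)·(-5) = 3.5
covariance of U and M = 154.7 + (-168) + 3.5 = -9.8.

covariance of U and M = -9.8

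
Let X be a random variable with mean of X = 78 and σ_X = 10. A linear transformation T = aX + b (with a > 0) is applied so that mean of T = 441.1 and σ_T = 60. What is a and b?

a = 6, b = -26.9

σ_T = a·σ_X (a > 0), so a = 60/10 = 6.
mean of T = a·mean of X + b, so b = 441.1 − 6·78 = -26.9.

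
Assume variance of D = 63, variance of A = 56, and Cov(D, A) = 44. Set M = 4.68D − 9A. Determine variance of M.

variance of M = a²·variance of D + b²·variance of A + 2ab·Cov(D, A) with a = 4.68, b = -9.
= 4.68²·63 + (-9)²·56 + 2·4.68·(-9)·44
= 1379.8512 + 4536 + (-3706.56) = 2209.2912.

variance of M = 2209.2912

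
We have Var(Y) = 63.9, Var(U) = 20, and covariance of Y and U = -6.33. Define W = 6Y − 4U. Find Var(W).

Var(W) = 2924.24

Var(W) = a²·Var(Y) + b²·Var(U) + 2ab·covariance of Y and U with a = 6, b = -4.
= 6²·63.9 + (-4)²·20 + 2·6·(-4)·(-6.33)
= 2300.4 + 320 + 303.84 = 2924.24.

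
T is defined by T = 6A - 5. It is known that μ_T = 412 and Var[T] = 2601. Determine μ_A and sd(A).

From T = 6A - 5: μ_T = a·μ_A + b, so μ_A = (μ_T − b)/a = (412 − (-5))/6 = 69.5.
sd(T) = √2601 = 51.
sd(T) = |a|·sd(A), so sd(A) = 51/|6| = 8.5.

μ_A = 69.5, sd(A) = 8.5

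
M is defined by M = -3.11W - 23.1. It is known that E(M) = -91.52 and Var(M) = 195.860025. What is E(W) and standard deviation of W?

E(W) = 22, standard deviation of W = 4.5

From M = -3.11W - 23.1: E(M) = a·E(W) + b, so E(W) = (E(M) − b)/a = (-91.52 − (-23.1))/(-3.11) = 22.
standard deviation of M = √195.860025 = 13.995.
standard deviation of M = |a|·standard deviation of W, so standard deviation of W = 13.995/|-3.11| = 4.5.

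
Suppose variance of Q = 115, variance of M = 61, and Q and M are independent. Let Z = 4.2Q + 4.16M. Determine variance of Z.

variance of Z = a²·variance of Q + b²·variance of M + 2ab·Cov(Q, M) with a = 4.2, b = 4.16.
Independence gives Cov(Q, M) = 0.
= 4.2²·115 + 4.16²·61 + 2·4.2·4.16·0
= 2028.6 + 1055.6416 + 0 = 3084.2416.

variance of Z = 3084.2416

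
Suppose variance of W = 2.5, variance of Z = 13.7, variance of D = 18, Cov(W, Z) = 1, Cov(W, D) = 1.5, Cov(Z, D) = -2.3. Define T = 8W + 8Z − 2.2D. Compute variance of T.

variance of T = 1280.08

variance of T = a²·variance of W + b²·variance of Z + c²·variance of D + 2ab·Cov(W, Z) + 2ac·Cov(W, D) + 2bc·Cov(Z, D), with a = 8, b = 8, c = -2.2.
= 160 + 876.8 + 87.12 + 128 + (-52.8) + 80.96
= 1280.08.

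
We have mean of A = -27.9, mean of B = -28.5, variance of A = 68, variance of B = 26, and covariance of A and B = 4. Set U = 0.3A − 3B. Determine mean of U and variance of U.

mean of U = 77.13, variance of U = 232.92

mean of U = 0.3·mean of A + (-3)·mean of B = 0.3·(-27.9) + (-3)·(-28.5) = 77.13.
variance of U = a²·variance of A + b²·variance of B + 2ab·covariance of A and B with a = 0.3, b = -3.
= 0.3²·68 + (-3)²·26 + 2·0.3·(-3)·4
= 6.12 + 234 + (-7.2) = 232.92.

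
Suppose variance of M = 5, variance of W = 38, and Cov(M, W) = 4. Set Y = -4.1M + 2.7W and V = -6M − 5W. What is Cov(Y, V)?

By bilinearity, Cov(Y, V) = ac·variance of M + bd·variance of W + (ad+bc)·Cov(M, W), with a=-4.1, b=2.7, c=-6, d=-5.
ac·variance of M = (-4.1)·(-6)·5 = 123
bd·variance of W = 2.7·(-5)·38 = -513
(ad+bc)·Cov(M, W) = (4.3)·4 = 17.2
Cov(Y, V) = 123 + (-513) + 17.2 = -372.8.

Cov(Y, V) = -372.8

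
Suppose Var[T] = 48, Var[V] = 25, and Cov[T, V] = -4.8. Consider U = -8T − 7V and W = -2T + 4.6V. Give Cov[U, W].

By bilinearity, Cov[U, W] = ac·Var[T] + bd·Var[V] + (ad+bc)·Cov[T, V], with a=-8, b=-7, c=-2, d=4.6.
ac·Var[T] = (-8)·(-2)·48 = 768
bd·Var[V] = (-7)·4.6·25 = -805
(ad+bc)·Cov[T, V] = (-22.8)·(-4.8) = 109.44
Cov[U, W] = 768 + (-805) + 109.44 = 72.44.

Cov[U, W] = 72.44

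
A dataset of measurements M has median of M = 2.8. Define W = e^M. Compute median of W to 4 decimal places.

e^M is monotone on this domain, so median of W = exp(2.8) ≈ 16.4446.

median of W = 16.4446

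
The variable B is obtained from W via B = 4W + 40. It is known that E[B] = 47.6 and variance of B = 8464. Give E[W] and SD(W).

From B = 4W + 40: E[B] = a·E[W] + b, so E[W] = (E[B] − b)/a = (47.6 − 40)/4 = 1.9.
SD(B) = √8464 = 92.
SD(B) = |a|·SD(W), so SD(W) = 92/|4| = 23.

E[W] = 1.9, SD(W) = 23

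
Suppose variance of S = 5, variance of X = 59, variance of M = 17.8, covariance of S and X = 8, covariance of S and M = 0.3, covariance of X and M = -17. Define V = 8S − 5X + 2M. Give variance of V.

variance of V = a²·variance of S + b²·variance of X + c²·variance of M + 2ab·covariance of S and X + 2ac·covariance of S and M + 2bc·covariance of X and M, with a = 8, b = -5, c = 2.
= 320 + 1475 + 71.2 + (-640) + 9.6 + 340
= 1575.8.

variance of V = 1575.8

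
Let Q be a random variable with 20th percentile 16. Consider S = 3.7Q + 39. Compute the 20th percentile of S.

20th percentile of S = 98.2

Since a = 3.7 > 0 the transformation is increasing, so the 20th percentile of S = a·(P_{20} of Q) + b = 3.7·16 + 39 = 98.2.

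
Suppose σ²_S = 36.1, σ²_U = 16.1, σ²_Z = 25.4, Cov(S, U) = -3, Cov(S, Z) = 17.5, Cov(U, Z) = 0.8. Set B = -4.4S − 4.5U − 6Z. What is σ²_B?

σ²_B = 2787.721

σ²_B = a²·σ²_S + b²·σ²_U + c²·σ²_Z + 2ab·Cov(S, U) + 2ac·Cov(S, Z) + 2bc·Cov(U, Z), with a = -4.4, b = -4.5, c = -6.
= 698.896 + 326.025 + 914.4 + (-118.8) + 924 + 43.2
= 2787.721.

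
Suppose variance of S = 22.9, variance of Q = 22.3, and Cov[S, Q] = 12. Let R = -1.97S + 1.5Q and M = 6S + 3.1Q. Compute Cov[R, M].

Cov[R, M] = -132.267

By bilinearity, Cov[R, M] = ac·variance of S + bd·variance of Q + (ad+bc)·Cov[S, Q], with a=-1.97, b=1.5, c=6, d=3.1.
ac·variance of S = (-1.97)·6·22.9 = -270.678
bd·variance of Q = 1.5·3.1·22.3 = 103.695
(ad+bc)·Cov[S, Q] = (2.893)·12 = 34.716
Cov[R, M] = -270.678 + 103.695 + 34.716 = -132.267.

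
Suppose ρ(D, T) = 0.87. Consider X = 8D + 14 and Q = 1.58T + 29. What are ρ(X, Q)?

ρ(X, Q) = 0.87

Linear rescalings preserve correlation up to sign; here the slopes 8 and 1.58 have the same sign, so ρ(X, Q) = ρ(D, T) = 0.87.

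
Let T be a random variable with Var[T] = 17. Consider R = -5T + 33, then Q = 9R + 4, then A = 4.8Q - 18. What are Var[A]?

Var[A] = 793152

Var[R] = (-5)²·17 = 425.
Var[Q] = 9²·425 = 34425.
Var[A] = 4.8²·34425 = 793152.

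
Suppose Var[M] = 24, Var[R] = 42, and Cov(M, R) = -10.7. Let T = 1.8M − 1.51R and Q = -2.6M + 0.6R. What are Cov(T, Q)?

By bilinearity, Cov(T, Q) = ac·Var[M] + bd·Var[R] + (ad+bc)·Cov(M, R), with a=1.8, b=-1.51, c=-2.6, d=0.6.
ac·Var[M] = 1.8·(-2.6)·24 = -112.32
bd·Var[R] = (-1.51)·0.6·42 = -38.052
(ad+bc)·Cov(M, R) = (5.006)·(-10.7) = -53.5642
Cov(T, Q) = -112.32 + (-38.052) + (-53.5642) = -203.9362.

Cov(T, Q) = -203.9362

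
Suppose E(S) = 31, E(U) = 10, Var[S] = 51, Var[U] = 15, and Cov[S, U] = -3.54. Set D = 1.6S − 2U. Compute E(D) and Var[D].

E(D) = 1.6·E(S) + (-2)·E(U) = 1.6·31 + (-2)·10 = 29.6.
Var[D] = a²·Var[S] + b²·Var[U] + 2ab·Cov[S, U] with a = 1.6, b = -2.
= 1.6²·51 + (-2)²·15 + 2·1.6·(-2)·(-3.54)
= 130.56 + 60 + 22.656 = 213.216.

E(D) = 29.6, Var[D] = 213.216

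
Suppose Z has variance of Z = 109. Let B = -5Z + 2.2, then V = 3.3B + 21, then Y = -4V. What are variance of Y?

variance of B = (-5)²·109 = 2725.
variance of V = 3.3²·2725 = 29675.25.
variance of Y = (-4)²·29675.25 = 474804.

variance of Y = 474804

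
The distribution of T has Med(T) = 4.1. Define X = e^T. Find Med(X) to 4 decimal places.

e^T is monotone on this domain, so Med(X) = exp(4.1) ≈ 60.3403.

Med(X) = 60.3403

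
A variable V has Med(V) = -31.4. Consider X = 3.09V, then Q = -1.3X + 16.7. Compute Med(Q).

Med(Q) = 142.8338

Med(X) = 3.09·(-31.4) = -97.026.
Med(Q) = (-1.3)·(-97.026) + 16.7 = 142.8338.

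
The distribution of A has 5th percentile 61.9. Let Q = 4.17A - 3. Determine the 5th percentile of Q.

Since a = 4.17 > 0 the transformation is increasing, so the 5th percentile of Q = a·(P_{5} of A) + b = 4.17·61.9 + (-3) = 255.123.

5th percentile of Q = 255.123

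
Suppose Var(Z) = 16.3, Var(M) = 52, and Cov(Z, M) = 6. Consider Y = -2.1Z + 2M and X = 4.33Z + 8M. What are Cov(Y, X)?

By bilinearity, Cov(Y, X) = ac·Var(Z) + bd·Var(M) + (ad+bc)·Cov(Z, M), with a=-2.1, b=2, c=4.33, d=8.
ac·Var(Z) = (-2.1)·4.33·16.3 = -148.2159
bd·Var(M) = 2·8·52 = 832
(ad+bc)·Cov(Z, M) = (-8.14)·6 = -48.84
Cov(Y, X) = -148.2159 + 832 + (-48.84) = 634.9441.

Cov(Y, X) = 634.9441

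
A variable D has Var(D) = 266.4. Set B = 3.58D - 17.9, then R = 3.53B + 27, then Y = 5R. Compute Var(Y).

Var(B) = 3.58²·266.4 = 3414.28896.
Var(R) = 3.53²·3414.28896 = 42545.113301664.
Var(Y) = 5²·42545.113301664 = 1063627.8325416.

Var(Y) = 1063627.8325416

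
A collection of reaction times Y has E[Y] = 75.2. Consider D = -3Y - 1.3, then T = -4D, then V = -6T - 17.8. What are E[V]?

E[V] = -5463.4

E[D] = (-3)·75.2 + (-1.3) = -226.9.
E[T] = (-4)·(-226.9) = 907.6.
E[V] = (-6)·907.6 + (-17.8) = -5463.4.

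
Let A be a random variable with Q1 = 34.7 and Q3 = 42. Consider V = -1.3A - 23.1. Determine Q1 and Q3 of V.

Q1(V) = -77.7, Q3(V) = -68.21

a = -1.3 < 0 reverses order: Q1(V) comes from Q3(A), Q3(V) from Q1(A).
Q1(V) = (-1.3)·42 + (-23.1) = -77.7; Q3(V) = (-1.3)·34.7 + (-23.1) = -68.21.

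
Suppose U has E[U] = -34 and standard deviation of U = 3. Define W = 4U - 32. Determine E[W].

W = 4U - 32 is linear with a = 4, b = -32.
E[W] = a·E[U] + b = 4·(-34) + (-32) = -168.

E[W] = -168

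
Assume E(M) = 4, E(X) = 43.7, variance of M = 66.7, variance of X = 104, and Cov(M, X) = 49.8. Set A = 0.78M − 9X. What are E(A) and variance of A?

E(A) = -390.18, variance of A = 7765.38828

E(A) = 0.78·E(M) + (-9)·E(X) = 0.78·4 + (-9)·43.7 = -390.18.
variance of A = a²·variance of M + b²·variance of X + 2ab·Cov(M, X) with a = 0.78, b = -9.
= 0.78²·66.7 + (-9)²·104 + 2·0.78·(-9)·49.8
= 40.58028 + 8424 + (-699.192) = 7765.38828.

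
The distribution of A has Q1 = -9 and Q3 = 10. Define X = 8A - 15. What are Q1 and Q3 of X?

a = 8 > 0: Q1(X) = a·Q1(A)+b = -87, Q3(X) = a·Q3(A)+b = 65.

Q1(X) = -87, Q3(X) = 65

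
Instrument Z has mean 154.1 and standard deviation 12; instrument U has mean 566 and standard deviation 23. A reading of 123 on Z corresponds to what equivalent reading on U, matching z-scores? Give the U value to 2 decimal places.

U = 506.39

z = (123 − 154.1)/12 ≈ -2.5917.
U = 566 + z·23 = 566 + (123 − 154.1)·23/12 ≈ 506.39.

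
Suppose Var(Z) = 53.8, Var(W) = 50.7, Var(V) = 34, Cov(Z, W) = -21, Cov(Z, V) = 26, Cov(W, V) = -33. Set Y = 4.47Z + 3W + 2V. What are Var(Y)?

Var(Y) = a²·Var(Z) + b²·Var(W) + c²·Var(V) + 2ab·Cov(Z, W) + 2ac·Cov(Z, V) + 2bc·Cov(W, V), with a = 4.47, b = 3, c = 2.
= 1074.97242 + 456.3 + 136 + (-563.22) + 464.88 + (-396)
= 1172.93242.

Var(Y) = 1172.93242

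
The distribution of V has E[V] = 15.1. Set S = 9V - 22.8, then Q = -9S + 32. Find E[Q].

E[S] = 9·15.1 + (-22.8) = 113.1.
E[Q] = (-9)·113.1 + 32 = -985.9.

E[Q] = -985.9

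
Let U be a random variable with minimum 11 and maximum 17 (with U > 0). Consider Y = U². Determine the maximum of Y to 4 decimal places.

max(Y) = 289

U² is increasing on this domain, so max(Y) comes from max(U) = 17: max(Y) = square(17) = 289.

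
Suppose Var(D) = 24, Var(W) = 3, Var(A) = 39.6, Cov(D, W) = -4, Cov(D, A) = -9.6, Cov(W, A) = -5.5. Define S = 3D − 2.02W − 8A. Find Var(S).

Var(S) = a²·Var(D) + b²·Var(W) + c²·Var(A) + 2ab·Cov(D, W) + 2ac·Cov(D, A) + 2bc·Cov(W, A), with a = 3, b = -2.02, c = -8.
= 216 + 12.2412 + 2534.4 + 48.48 + 460.8 + (-177.76)
= 3094.1612.

Var(S) = 3094.1612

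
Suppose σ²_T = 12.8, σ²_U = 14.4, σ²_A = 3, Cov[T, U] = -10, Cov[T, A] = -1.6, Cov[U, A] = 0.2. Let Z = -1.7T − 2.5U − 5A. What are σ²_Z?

σ²_Z = a²·σ²_T + b²·σ²_U + c²·σ²_A + 2ab·Cov[T, U] + 2ac·Cov[T, A] + 2bc·Cov[U, A], with a = -1.7, b = -2.5, c = -5.
= 36.992 + 90 + 75 + (-85) + (-27.2) + 5
= 94.792.

σ²_Z = 94.792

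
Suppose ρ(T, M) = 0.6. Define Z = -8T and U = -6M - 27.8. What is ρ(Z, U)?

Linear rescalings preserve correlation up to sign; here the slopes -8 and -6 have the same sign, so ρ(Z, U) = ρ(T, M) = 0.6.

ρ(Z, U) = 0.6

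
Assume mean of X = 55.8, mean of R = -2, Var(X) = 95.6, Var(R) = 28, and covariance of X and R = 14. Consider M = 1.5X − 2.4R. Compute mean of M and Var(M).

mean of M = 88.5, Var(M) = 275.58

mean of M = 1.5·mean of X + (-2.4)·mean of R = 1.5·55.8 + (-2.4)·(-2) = 88.5.
Var(M) = a²·Var(X) + b²·Var(R) + 2ab·covariance of X and R with a = 1.5, b = -2.4.
= 1.5²·95.6 + (-2.4)²·28 + 2·1.5·(-2.4)·14
= 215.1 + 161.28 + (-100.8) = 275.58.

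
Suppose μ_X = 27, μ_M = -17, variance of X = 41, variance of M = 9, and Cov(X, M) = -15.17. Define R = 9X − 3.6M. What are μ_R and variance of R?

μ_R = 9·μ_X + (-3.6)·μ_M = 9·27 + (-3.6)·(-17) = 304.2.
variance of R = a²·variance of X + b²·variance of M + 2ab·Cov(X, M) with a = 9, b = -3.6.
= 9²·41 + (-3.6)²·9 + 2·9·(-3.6)·(-15.17)
= 3321 + 116.64 + 983.016 = 4420.656.

μ_R = 304.2, variance of R = 4420.656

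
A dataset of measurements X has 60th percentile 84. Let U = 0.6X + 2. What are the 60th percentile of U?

Since a = 0.6 > 0 the transformation is increasing, so the 60th percentile of U = a·(P_{60} of X) + b = 0.6·84 + 2 = 52.4.

60th percentile of U = 52.4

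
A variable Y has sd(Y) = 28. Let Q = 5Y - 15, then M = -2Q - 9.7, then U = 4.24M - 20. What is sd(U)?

sd(Q) = |5|·28 = 140.
sd(M) = |-2|·140 = 280.
sd(U) = |4.24|·280 = 1187.2.

sd(U) = 1187.2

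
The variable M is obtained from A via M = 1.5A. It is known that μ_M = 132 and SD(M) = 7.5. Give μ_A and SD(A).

From M = 1.5A: μ_M = a·μ_A + b, so μ_A = (μ_M − b)/a = (132 − 0)/1.5 = 88.
SD(M) = |a|·SD(A), so SD(A) = 7.5/|1.5| = 5.

μ_A = 88, SD(A) = 5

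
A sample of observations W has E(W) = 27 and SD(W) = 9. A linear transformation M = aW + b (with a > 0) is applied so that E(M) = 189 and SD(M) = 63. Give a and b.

SD(M) = a·SD(W) (a > 0), so a = 63/9 = 7.
E(M) = a·E(W) + b, so b = 189 − 7·27 = 0.

a = 7, b = 0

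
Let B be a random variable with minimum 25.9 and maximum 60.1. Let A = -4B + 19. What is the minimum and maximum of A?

a = -4 < 0, so order reverses: min(A) = a·max(B)+b = (-4)·60.1 + 19 = -221.4; max(A) = a·min(B)+b = (-4)·25.9 + 19 = -84.6.

min(A) = -221.4, max(A) = -84.6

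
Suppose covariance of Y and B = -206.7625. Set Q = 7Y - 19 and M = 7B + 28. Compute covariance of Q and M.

covariance of Q and M = -10131.3625

covariance of Q and M = a·c·covariance of Y and B = 7·7·(-206.7625) = -10131.3625. Additive constants drop out.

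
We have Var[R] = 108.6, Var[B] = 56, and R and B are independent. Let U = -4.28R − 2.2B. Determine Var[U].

Var[U] = a²·Var[R] + b²·Var[B] + 2ab·Cov[R, B] with a = -4.28, b = -2.2.
Independence gives Cov[R, B] = 0.
= (-4.28)²·108.6 + (-2.2)²·56 + 2·(-4.28)·(-2.2)·0
= 1989.37824 + 271.04 + 0 = 2260.41824.

Var[U] = 2260.41824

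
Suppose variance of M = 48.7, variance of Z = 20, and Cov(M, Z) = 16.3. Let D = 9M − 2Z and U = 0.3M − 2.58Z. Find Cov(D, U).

By bilinearity, Cov(D, U) = ac·variance of M + bd·variance of Z + (ad+bc)·Cov(M, Z), with a=9, b=-2, c=0.3, d=-2.58.
ac·variance of M = 9·0.3·48.7 = 131.49
bd·variance of Z = (-2)·(-2.58)·20 = 103.2
(ad+bc)·Cov(M, Z) = (-23.82)·16.3 = -388.266
Cov(D, U) = 131.49 + 103.2 + (-388.266) = -153.576.

Cov(D, U) = -153.576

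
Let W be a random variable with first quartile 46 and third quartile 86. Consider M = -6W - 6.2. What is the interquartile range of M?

IQR(M) = 240

IQR of W = Q3 − Q1 = 86 − 46 = 40.
Under M = aW + b, IQR(M) = |a|·IQR(W) = |-6|·40 = 240 (shifts cancel; spread scales by |a|).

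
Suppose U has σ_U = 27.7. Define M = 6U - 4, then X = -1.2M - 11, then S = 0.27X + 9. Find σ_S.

σ_S = 53.8488

σ_M = |6|·27.7 = 166.2.
σ_X = |-1.2|·166.2 = 199.44.
σ_S = |0.27|·199.44 = 53.8488.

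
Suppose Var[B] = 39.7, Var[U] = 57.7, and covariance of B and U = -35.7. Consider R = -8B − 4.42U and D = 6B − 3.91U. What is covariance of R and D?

covariance of R and D = -1078.34906

By bilinearity, covariance of R and D = ac·Var[B] + bd·Var[U] + (ad+bc)·covariance of B and U, with a=-8, b=-4.42, c=6, d=-3.91.
ac·Var[B] = (-8)·6·39.7 = -1905.6
bd·Var[U] = (-4.42)·(-3.91)·57.7 = 997.18294
(ad+bc)·covariance of B and U = (4.76)·(-35.7) = -169.932
covariance of R and D = -1905.6 + 997.18294 + (-169.932) = -1078.34906.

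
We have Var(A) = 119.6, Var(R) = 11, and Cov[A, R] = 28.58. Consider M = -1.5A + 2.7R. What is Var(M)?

Var(M) = a²·Var(A) + b²·Var(R) + 2ab·Cov[A, R] with a = -1.5, b = 2.7.
= (-1.5)²·119.6 + 2.7²·11 + 2·(-1.5)·2.7·28.58
= 269.1 + 80.19 + (-231.498) = 117.792.

Var(M) = 117.792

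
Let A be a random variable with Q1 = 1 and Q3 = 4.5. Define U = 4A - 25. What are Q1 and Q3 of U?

Q1(U) = -21, Q3(U) = -7

a = 4 > 0: Q1(U) = a·Q1(A)+b = -21, Q3(U) = a·Q3(A)+b = -7.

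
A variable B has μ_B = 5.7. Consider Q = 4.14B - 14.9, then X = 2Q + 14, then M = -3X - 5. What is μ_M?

μ_Q = 4.14·5.7 + (-14.9) = 8.698.
μ_X = 2·8.698 + 14 = 31.396.
μ_M = (-3)·31.396 + (-5) = -99.188.

μ_M = -99.188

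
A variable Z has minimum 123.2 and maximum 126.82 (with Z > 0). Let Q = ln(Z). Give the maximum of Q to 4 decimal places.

max(Q) = 4.8428

ln(Z) is increasing on this domain, so max(Q) comes from max(Z) = 126.82: max(Q) = ln(126.82) ≈ 4.8428.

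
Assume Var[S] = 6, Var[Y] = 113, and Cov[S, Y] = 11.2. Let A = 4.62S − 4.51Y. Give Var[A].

Var[A] = 1959.76682

Var[A] = a²·Var[S] + b²·Var[Y] + 2ab·Cov[S, Y] with a = 4.62, b = -4.51.
= 4.62²·6 + (-4.51)²·113 + 2·4.62·(-4.51)·11.2
= 128.0664 + 2298.4313 + (-466.73088) = 1959.76682.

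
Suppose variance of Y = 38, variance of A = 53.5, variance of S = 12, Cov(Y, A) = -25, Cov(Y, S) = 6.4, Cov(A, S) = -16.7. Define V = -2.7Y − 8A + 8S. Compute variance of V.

variance of V = 5250.14

variance of V = a²·variance of Y + b²·variance of A + c²·variance of S + 2ab·Cov(Y, A) + 2ac·Cov(Y, S) + 2bc·Cov(A, S), with a = -2.7, b = -8, c = 8.
= 277.02 + 3424 + 768 + (-1080) + (-276.48) + 2137.6
= 5250.14.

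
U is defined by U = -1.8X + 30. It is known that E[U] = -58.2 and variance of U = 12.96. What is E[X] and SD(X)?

From U = -1.8X + 30: E[U] = a·E[X] + b, so E[X] = (E[U] − b)/a = (-58.2 − 30)/(-1.8) = 49.
SD(U) = √12.96 = 3.6.
SD(U) = |a|·SD(X), so SD(X) = 3.6/|-1.8| = 2.

E[X] = 49, SD(X) = 2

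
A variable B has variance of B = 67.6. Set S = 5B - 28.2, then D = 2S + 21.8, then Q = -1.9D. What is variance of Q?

variance of S = 5²·67.6 = 1690.
variance of D = 2²·1690 = 6760.
variance of Q = (-1.9)²·6760 = 24403.6.

variance of Q = 24403.6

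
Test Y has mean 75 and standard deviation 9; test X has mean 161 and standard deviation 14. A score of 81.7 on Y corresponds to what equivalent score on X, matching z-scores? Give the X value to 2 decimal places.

X = 171.42

z = (81.7 − 75)/9 ≈ 0.7444.
X = 161 + z·14 = 161 + (81.7 − 75)·14/9 ≈ 171.42.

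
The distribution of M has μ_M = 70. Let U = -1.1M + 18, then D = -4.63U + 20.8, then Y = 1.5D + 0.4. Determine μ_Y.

μ_U = (-1.1)·70 + 18 = -59.
μ_D = (-4.63)·(-59) + 20.8 = 293.97.
μ_Y = 1.5·293.97 + 0.4 = 441.355.

μ_Y = 441.355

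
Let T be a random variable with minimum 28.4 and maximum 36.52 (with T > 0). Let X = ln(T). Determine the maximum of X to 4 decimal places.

max(X) = 3.5979

ln(T) is increasing on this domain, so max(X) comes from max(T) = 36.52: max(X) = ln(36.52) ≈ 3.5979.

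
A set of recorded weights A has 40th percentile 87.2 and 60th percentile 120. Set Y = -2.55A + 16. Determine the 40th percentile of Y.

Since a = -2.55 < 0 the transformation is decreasing, reversing order: the 40th percentile of Y corresponds to the 60th percentile of A.
So P_{40}(Y) = a·P_{60}(A) + b = (-2.55)·120 + 16 = -290.

40th percentile of Y = -290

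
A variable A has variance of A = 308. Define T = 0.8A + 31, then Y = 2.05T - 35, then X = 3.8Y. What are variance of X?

variance of T = 0.8²·308 = 197.12.
variance of Y = 2.05²·197.12 = 828.3968.
variance of X = 3.8²·828.3968 = 11962.049792.

variance of X = 11962.049792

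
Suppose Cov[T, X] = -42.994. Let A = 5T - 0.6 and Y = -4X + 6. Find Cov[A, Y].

Cov[A, Y] = 859.88

Cov[A, Y] = a·c·Cov[T, X] = 5·(-4)·(-42.994) = 859.88. Additive constants drop out.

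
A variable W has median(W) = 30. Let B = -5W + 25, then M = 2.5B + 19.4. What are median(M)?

median(B) = (-5)·30 + 25 = -125.
median(M) = 2.5·(-125) + 19.4 = -293.1.

median(M) = -293.1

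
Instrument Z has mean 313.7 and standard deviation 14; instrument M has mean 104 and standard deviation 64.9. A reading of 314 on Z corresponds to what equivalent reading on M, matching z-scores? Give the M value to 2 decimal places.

z = (314 − 313.7)/14 ≈ 0.0214.
M = 104 + z·64.9 = 104 + (314 − 313.7)·64.9/14 ≈ 105.39.

M = 105.39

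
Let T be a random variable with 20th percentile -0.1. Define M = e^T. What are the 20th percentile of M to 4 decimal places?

20th percentile of M = 0.9048

e^T is increasing, so P_{20}(M) = g(P_{20}(T)) ≈ 0.9048.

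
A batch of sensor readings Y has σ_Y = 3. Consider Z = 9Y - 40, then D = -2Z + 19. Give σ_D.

σ_Z = |9|·3 = 27.
σ_D = |-2|·27 = 54.

σ_D = 54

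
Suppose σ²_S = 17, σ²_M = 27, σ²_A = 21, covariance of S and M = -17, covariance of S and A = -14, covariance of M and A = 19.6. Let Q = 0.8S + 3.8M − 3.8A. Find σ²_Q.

σ²_Q = 119.712

σ²_Q = a²·σ²_S + b²·σ²_M + c²·σ²_A + 2ab·covariance of S and M + 2ac·covariance of S and A + 2bc·covariance of M and A, with a = 0.8, b = 3.8, c = -3.8.
= 10.88 + 389.88 + 303.24 + (-103.36) + 85.12 + (-566.048)
= 119.712.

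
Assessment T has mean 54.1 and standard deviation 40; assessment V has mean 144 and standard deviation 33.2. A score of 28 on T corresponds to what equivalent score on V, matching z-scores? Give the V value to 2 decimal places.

z = (28 − 54.1)/40 = -0.6525.
V = 144 + z·33.2 = 144 + (28 − 54.1)·33.2/40 ≈ 122.34.

V = 122.34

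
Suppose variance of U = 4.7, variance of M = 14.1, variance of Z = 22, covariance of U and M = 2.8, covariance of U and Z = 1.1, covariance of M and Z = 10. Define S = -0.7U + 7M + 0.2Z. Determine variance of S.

variance of S = a²·variance of U + b²·variance of M + c²·variance of Z + 2ab·covariance of U and M + 2ac·covariance of U and Z + 2bc·covariance of M and Z, with a = -0.7, b = 7, c = 0.2.
= 2.303 + 690.9 + 0.88 + (-27.44) + (-0.308) + 28
= 694.335.

variance of S = 694.335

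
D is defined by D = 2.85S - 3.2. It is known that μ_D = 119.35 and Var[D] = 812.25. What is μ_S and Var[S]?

μ_S = 43, Var[S] = 100

From D = 2.85S - 3.2: μ_D = a·μ_S + b, so μ_S = (μ_D − b)/a = (119.35 − (-3.2))/2.85 = 43.
Var[D] = a²·Var[S], so Var[S] = 812.25/2.85² = 100.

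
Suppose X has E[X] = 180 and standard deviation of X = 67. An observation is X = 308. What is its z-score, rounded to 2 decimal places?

z = (X − E[X]) / standard deviation of X = (308 − 180) / 67 ≈ 1.91.

z = 1.91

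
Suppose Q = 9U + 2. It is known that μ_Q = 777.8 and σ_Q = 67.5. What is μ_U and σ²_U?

From Q = 9U + 2: μ_Q = a·μ_U + b, so μ_U = (μ_Q − b)/a = (777.8 − 2)/9 = 86.2.
σ²_Q = 67.5² = 4556.25.
σ²_Q = a²·σ²_U, so σ²_U = 4556.25/9² = 56.25.

μ_U = 86.2, σ²_U = 56.25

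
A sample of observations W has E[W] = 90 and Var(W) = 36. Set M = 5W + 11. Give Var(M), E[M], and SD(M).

Var(M) = 900, E[M] = 461, SD(M) = 30

M = 5W + 11 is linear with a = 5, b = 11.
Var(M) = a²·Var(W) = 5²·36 = 900 (the additive constant 11 does not affect variance).
E[M] = a·E[W] + b = 5·90 + 11 = 461.
SD(W) = √36 = 6.
SD(M) = |a|·SD(W) = |5|·6 = 30.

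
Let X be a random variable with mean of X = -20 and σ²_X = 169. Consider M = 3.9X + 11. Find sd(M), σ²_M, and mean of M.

M = 3.9X + 11 is linear with a = 3.9, b = 11.
sd(X) = √169 = 13.
sd(M) = |a|·sd(X) = |3.9|·13 = 50.7.
σ²_M = a²·σ²_X = 3.9²·169 = 2570.49 (the additive constant 11 does not affect variance).
mean of M = a·mean of X + b = 3.9·(-20) + 11 = -67.

sd(M) = 50.7, σ²_M = 2570.49, mean of M = -67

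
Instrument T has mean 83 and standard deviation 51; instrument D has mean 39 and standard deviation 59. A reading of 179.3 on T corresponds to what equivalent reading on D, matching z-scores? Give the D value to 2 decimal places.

z = (179.3 − 83)/51 ≈ 1.8882.
D = 39 + z·59 = 39 + (179.3 − 83)·59/51 ≈ 150.41.

D = 150.41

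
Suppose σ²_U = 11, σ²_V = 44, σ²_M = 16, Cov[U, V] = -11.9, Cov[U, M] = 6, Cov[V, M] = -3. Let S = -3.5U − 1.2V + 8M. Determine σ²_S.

σ²_S = a²·σ²_U + b²·σ²_V + c²·σ²_M + 2ab·Cov[U, V] + 2ac·Cov[U, M] + 2bc·Cov[V, M], with a = -3.5, b = -1.2, c = 8.
= 134.75 + 63.36 + 1024 + (-99.96) + (-336) + 57.6
= 843.75.

σ²_S = 843.75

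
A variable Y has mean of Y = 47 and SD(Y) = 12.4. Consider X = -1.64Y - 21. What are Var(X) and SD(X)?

X = -1.64Y - 21 is linear with a = -1.64, b = -21.
Var(Y) = 12.4² = 153.76.
Var(X) = a²·Var(Y) = (-1.64)²·153.76 = 413.552896 (the additive constant -21 does not affect variance).
SD(X) = |a|·SD(Y) = |-1.64|·12.4 = 20.336.

Var(X) = 413.552896, SD(X) = 20.336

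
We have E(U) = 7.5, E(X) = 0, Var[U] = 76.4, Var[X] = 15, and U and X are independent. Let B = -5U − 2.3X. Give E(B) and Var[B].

E(B) = -37.5, Var[B] = 1989.35

E(B) = (-5)·E(U) + (-2.3)·E(X) = (-5)·7.5 + (-2.3)·0 = -37.5.
Var[B] = a²·Var[U] + b²·Var[X] + 2ab·covariance of U and X with a = -5, b = -2.3.
Independence gives covariance of U and X = 0.
= (-5)²·76.4 + (-2.3)²·15 + 2·(-5)·(-2.3)·0
= 1910 + 79.35 + 0 = 1989.35.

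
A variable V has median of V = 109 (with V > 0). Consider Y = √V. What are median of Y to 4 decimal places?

median of Y = 10.4403

√V is monotone on this domain, so median of Y = √(109) ≈ 10.4403.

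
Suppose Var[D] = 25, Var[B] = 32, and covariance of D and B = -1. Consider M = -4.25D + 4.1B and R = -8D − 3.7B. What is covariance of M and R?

covariance of M and R = 381.635

By bilinearity, covariance of M and R = ac·Var[D] + bd·Var[B] + (ad+bc)·covariance of D and B, with a=-4.25, b=4.1, c=-8, d=-3.7.
ac·Var[D] = (-4.25)·(-8)·25 = 850
bd·Var[B] = 4.1·(-3.7)·32 = -485.44
(ad+bc)·covariance of D and B = (-17.075)·(-1) = 17.075
covariance of M and R = 850 + (-485.44) + 17.075 = 381.635.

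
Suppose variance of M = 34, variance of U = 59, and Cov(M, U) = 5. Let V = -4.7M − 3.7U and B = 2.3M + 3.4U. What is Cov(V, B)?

By bilinearity, Cov(V, B) = ac·variance of M + bd·variance of U + (ad+bc)·Cov(M, U), with a=-4.7, b=-3.7, c=2.3, d=3.4.
ac·variance of M = (-4.7)·2.3·34 = -367.54
bd·variance of U = (-3.7)·3.4·59 = -742.22
(ad+bc)·Cov(M, U) = (-24.49)·5 = -122.45
Cov(V, B) = -367.54 + (-742.22) + (-122.45) = -1232.21.

Cov(V, B) = -1232.21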